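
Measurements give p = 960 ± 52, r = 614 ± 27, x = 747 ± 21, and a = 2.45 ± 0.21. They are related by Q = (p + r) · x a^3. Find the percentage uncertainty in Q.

26.1%

Let u = p + r = 1570. δu = √(δp² + δr²) = √(2700 + 729) = 58.6, so δu/u = 0.0372.
Q is then a monomial in u, x, a:
δQ/Q = √((δu/u)² + (1·δx/x)² + (3·δa/a)²) = √(0.00139 + 0.000790 + 0.0661) = 0.261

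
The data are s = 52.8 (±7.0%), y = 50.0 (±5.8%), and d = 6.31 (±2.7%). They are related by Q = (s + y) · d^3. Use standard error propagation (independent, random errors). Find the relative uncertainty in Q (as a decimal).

0.0930

Let u = s + y = 103. δu = √(δs² + δy²) = √(13.7 + 8.41) = 4.70, so δu/u = 0.0457.
Q is then a monomial in u, d:
δQ/Q = √((δu/u)² + (3·δd/d)²) = √(0.00209 + 0.00656) = 0.0930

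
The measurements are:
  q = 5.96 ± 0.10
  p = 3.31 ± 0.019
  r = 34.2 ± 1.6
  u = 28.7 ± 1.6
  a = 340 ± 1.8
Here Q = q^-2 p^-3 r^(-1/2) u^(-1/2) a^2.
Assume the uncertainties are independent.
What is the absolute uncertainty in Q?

Q is a product of powers, so relative uncertainties combine in quadrature:
  (-2·δq/q)² = (-2×0.0168)² = 0.00113;  (-3·δp/p)² = (-3×0.00574)² = 0.000297;  (−½·δr/r)² = (-0.5×0.0468)² = 0.000547;  (−½·δu/u)² = (-0.5×0.0557)² = 0.000777;  (2·δa/a)² = (2×0.00529)² = 0.000112
δQ/Q = √(0.00286) = 0.0535
Q = 2.86, so δQ = 0.0535 × 2.86 = 0.153.

0.153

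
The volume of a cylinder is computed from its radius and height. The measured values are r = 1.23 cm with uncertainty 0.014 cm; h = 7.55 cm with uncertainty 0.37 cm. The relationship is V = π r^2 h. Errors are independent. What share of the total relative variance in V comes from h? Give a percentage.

(δV/V)² = (2·δr/r)² + (1·δh/h)²
  r term: (2×0.0114)² = 0.000518
  h term: (1×0.0490)² = 0.00240
Total = 0.00292. Share from h = 0.00240/0.00292 = 0.823.

82.3%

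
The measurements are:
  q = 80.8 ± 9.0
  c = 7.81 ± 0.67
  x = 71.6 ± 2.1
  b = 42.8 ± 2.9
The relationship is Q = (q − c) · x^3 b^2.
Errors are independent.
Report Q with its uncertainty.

Let u = q − c = 73.0. δu = √(δq² + δc²) = √(81.0 + 0.449) = 9.02, so δu/u = 0.124.
Q is then a monomial in u, x, b:
δQ/Q = √((δu/u)² + (3·δx/x)² + (2·δb/b)²) = √(0.0153 + 0.00774 + 0.0184) = 0.203
Q = 4.91e+10, so δQ = 0.203 × 4.91e+10 = 9.99e+09.

(4.91 ± 0.999) × 10^10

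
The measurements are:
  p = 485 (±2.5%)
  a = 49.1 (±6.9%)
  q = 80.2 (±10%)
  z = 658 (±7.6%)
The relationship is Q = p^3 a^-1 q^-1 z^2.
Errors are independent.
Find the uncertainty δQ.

2.62e+09

Since Q is a product/quotient, work with relative uncertainties:
  (3·δp/p)² = (3×0.0250)² = 0.00563;  (-1·δa/a)² = (-1×0.0690)² = 0.00476;  (-1·δq/q)² = (-1×0.100)² = 0.0100;  (2·δz/z)² = (2×0.0760)² = 0.0231
δQ/Q = √(0.0435) = 0.209
Q = 1.25e+10, so δQ = 0.209 × 1.25e+10 = 2.62e+09.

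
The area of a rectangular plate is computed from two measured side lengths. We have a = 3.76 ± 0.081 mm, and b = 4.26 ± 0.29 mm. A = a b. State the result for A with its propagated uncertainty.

Relative error in a monomial: (δA/A)² = Σ (nᵢ · δxᵢ/xᵢ)².
  (1·δa/a)² = (1×0.0215)² = 0.000464;  (1·δb/b)² = (1×0.0681)² = 0.00463
δA/A = √(0.00510) = 0.0714
A = 16.0 mm^2, so δA = 0.0714 × 16.0 = 1.14 mm^2.

16.0 ± 1.14 mm^2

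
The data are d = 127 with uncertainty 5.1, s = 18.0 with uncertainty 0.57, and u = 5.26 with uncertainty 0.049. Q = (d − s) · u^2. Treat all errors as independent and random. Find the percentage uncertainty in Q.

Let w = d − s = 109. δw = √(δd² + δs²) = √(26.0 + 0.325) = 5.13, so δw/w = 0.0471.
Q is then a monomial in w, u:
δQ/Q = √((δw/w)² + (2·δu/u)²) = √(0.00222 + 0.000347) = 0.0506

5.06%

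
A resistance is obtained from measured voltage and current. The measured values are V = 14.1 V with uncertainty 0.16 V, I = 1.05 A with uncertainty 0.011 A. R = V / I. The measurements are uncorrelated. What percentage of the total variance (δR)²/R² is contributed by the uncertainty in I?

(δR/R)² = (1·δV/V)² + (-1·δI/I)²
  V term: (1×0.0113)² = 0.000129
  I term: (-1×0.0105)² = 0.000110
Total = 0.000239. Share from I = 0.000110/0.000239 = 0.460.

46.0%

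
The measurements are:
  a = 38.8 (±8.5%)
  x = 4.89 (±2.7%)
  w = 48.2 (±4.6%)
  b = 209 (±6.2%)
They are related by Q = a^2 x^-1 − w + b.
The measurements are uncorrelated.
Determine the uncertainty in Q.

Let p = a^2·x^-1 = 308. δp/p = √((2·δa/a)² + (-1·δx/x)²) = √(0.0289 + 0.000729) = 0.172, so δp = 53.0.
Q = p − w + b: δQ = √(δp² + δw² + δb²) = √(2810 + 4.92 + 168) = 54.6

54.6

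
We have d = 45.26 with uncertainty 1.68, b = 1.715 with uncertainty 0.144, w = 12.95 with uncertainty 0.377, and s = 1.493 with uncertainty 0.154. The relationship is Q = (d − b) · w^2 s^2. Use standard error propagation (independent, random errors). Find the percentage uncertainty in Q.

Let u = d − b = 43.54. δu = √(δd² + δb²) = √(2.82 + 0.0207) = 1.69, so δu/u = 0.0387.
Q is then a monomial in u, w, s:
δQ/Q = √((δu/u)² + (2·δw/w)² + (2·δs/s)²) = √(0.00150 + 0.00339 + 0.0426) = 0.218

21.8%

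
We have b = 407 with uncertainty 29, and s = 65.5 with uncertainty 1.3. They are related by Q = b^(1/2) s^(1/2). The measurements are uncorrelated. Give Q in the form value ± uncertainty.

Q is a product of powers, so relative uncertainties combine in quadrature:
  (½·δb/b)² = (0.5×0.0713)² = 0.00127;  (½·δs/s)² = (0.5×0.0198)² = 9.85e-05
δQ/Q = √(0.00137) = 0.0370
Q = 163, so δQ = 0.0370 × 163 = 6.04.

163 ± 6.04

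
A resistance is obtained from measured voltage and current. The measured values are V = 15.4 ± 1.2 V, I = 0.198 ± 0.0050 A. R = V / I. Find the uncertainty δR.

6.37 Ω

Each factor contributes (exponent × relative error)² to (δR/R)²:
  (1·δV/V)² = (1×0.0779)² = 0.00607;  (-1·δI/I)² = (-1×0.0253)² = 0.000638
δR/R = √(0.00671) = 0.0819
R = 77.8 Ω, so δR = 0.0819 × 77.8 = 6.37 Ω.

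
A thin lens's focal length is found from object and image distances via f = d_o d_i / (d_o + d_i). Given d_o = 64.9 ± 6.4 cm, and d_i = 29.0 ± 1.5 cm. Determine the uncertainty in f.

∂f/∂d_o = (d_i/(d_o+d_i))² = 0.0954;  ∂f/∂d_i = (d_o/(d_o+d_i))² = 0.478
δf = √((∂f/∂d_o · δd_o)² + (∂f/∂d_i · δd_i)²) = √(0.373 + 0.513) = 0.941 cm

0.941 cm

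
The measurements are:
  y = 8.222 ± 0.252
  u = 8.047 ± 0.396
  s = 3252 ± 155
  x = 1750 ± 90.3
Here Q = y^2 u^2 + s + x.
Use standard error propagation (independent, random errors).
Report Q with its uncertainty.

9379 ± 538

Let p = y^2·u^2 = 4377. δp/p = √((2·δy/y)² + (2·δu/u)²) = √(0.00376 + 0.00969) = 0.116, so δp = 508.
Q = p + s + x: δQ = √(δp² + δs² + δx²) = √(2.58e+05 + 24000 + 8150) = 538
Q = 9379.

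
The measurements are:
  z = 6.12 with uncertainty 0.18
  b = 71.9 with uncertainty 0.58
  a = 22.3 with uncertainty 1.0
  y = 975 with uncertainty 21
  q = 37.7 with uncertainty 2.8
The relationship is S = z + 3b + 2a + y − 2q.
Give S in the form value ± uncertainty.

Each term contributes (cᵢ δxᵢ)² to (δS)²:
  (δz)² = 0.0324;  (3·δb)² = 3.03;  (2·δa)² = 4.00;  (δy)² = 441;  (2·δq)² = 31.4
δS = √(479) = 21.9
S = 1170.

1170 ± 21.9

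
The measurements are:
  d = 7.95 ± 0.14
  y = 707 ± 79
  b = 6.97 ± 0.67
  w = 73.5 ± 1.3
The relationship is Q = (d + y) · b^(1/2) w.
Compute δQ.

Let u = d + y = 715. δu = √(δd² + δy²) = √(0.0196 + 6240) = 79.0, so δu/u = 0.110.
Q is then a monomial in u, b, w:
δQ/Q = √((δu/u)² + (½·δb/b)² + (1·δw/w)²) = √(0.0122 + 0.00231 + 0.000313) = 0.122
Q = 1.39e+05, so δQ = 0.122 × 1.39e+05 = 16900.

16900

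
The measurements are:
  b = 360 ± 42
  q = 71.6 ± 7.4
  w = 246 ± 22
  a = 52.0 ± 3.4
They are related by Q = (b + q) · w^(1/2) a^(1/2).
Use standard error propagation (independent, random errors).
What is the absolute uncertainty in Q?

Let u = b + q = 432. δu = √(δb² + δq²) = √(1760 + 54.8) = 42.6, so δu/u = 0.0988.
Q is then a monomial in u, w, a:
δQ/Q = √((δu/u)² + (½·δw/w)² + (½·δa/a)²) = √(0.00976 + 0.00200 + 0.00107) = 0.113
Q = 48800, so δQ = 0.113 × 48800 = 5530.

5530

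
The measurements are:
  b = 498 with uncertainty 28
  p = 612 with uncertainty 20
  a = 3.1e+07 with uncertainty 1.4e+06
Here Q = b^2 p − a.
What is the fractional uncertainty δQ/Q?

0.148

Let w = b^2·p = 1.52e+08. δw/w = √((2·δb/b)² + (1·δp/p)²) = √(0.0126 + 0.00107) = 0.117, so δw = 1.78e+07.
Q = w − a: δQ = √(δw² + δa²) = √(3.16e+14 + 1.96e+12) = 1.78e+07
Q = 1.21e+08, so δQ/Q = 1.78e+07/1.21e+08 = 0.148.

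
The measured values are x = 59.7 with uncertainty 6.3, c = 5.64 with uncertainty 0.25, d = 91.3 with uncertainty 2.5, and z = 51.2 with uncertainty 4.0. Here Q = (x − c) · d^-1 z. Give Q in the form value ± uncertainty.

Let u = x − c = 54.1. δu = √(δx² + δc²) = √(39.7 + 0.0625) = 6.30, so δu/u = 0.117.
Q is then a monomial in u, d, z:
δQ/Q = √((δu/u)² + (-1·δd/d)² + (1·δz/z)²) = √(0.0136 + 0.000750 + 0.00610) = 0.143
Q = 30.3, so δQ = 0.143 × 30.3 = 4.34.

30.3 ± 4.34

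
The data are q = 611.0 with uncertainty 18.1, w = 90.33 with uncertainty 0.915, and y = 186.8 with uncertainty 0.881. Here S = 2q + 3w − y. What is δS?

36.3

S is a linear combination, so absolute uncertainties add in quadrature:
  (2·δq)² = 1310;  (3·δw)² = 7.54;  (δy)² = 0.776
δS = √(1320) = 36.3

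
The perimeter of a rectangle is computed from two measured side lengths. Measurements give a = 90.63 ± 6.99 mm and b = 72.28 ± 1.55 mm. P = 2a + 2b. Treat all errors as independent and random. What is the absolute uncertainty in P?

For a sum/difference, combine absolute errors in quadrature:
  (2·δa)² = 195;  (2·δb)² = 9.61
δP = √(205) = 14.3 mm

14.3 mm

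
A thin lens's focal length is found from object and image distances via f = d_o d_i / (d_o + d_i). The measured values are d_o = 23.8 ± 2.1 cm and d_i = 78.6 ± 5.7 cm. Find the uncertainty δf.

∂f/∂d_o = (d_i/(d_o+d_i))² = 0.589;  ∂f/∂d_i = (d_o/(d_o+d_i))² = 0.0540
δf = √((∂f/∂d_o · δd_o)² + (∂f/∂d_i · δd_i)²) = √(1.53 + 0.0948) = 1.28 cm

1.28 cm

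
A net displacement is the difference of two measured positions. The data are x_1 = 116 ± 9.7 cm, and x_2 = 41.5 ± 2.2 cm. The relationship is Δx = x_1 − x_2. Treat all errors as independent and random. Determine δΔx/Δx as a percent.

13.4%

Absolute uncertainties add in quadrature for a linear combination:
  (δx_1)² = 94.1;  (δx_2)² = 4.84
δΔx = √(98.9) = 9.95 cm
Δx = 74.5 cm, so δΔx/Δx = 9.95/74.5 = 0.134.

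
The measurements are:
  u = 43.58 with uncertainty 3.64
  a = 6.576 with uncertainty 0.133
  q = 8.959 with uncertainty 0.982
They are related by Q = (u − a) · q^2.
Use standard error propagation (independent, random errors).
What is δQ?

Let w = u − a = 37.00. δw = √(δu² + δa²) = √(13.2 + 0.0177) = 3.64, so δw/w = 0.0984.
Q is then a monomial in w, q:
δQ/Q = √((δw/w)² + (2·δq/q)²) = √(0.00969 + 0.0481) = 0.240
Q = 2970, so δQ = 0.240 × 2970 = 714.

714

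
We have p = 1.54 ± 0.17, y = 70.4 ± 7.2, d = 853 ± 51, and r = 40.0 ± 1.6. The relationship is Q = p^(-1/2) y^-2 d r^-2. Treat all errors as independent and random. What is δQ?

2.03e-05

Each factor contributes (exponent × relative error)² to (δQ/Q)²:
  (−½·δp/p)² = (-0.5×0.110)² = 0.00305;  (-2·δy/y)² = (-2×0.102)² = 0.0418;  (1·δd/d)² = (1×0.0598)² = 0.00357;  (-2·δr/r)² = (-2×0.0400)² = 0.00640
δQ/Q = √(0.0549) = 0.234
Q = 8.67e-05, so δQ = 0.234 × 8.67e-05 = 2.03e-05.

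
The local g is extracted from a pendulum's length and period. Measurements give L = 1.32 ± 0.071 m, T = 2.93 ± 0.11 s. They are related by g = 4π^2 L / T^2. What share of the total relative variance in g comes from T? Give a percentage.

66.1%

(δg/g)² = (1·δL/L)² + (-2·δT/T)²
  L term: (1×0.0538)² = 0.00289
  T term: (-2×0.0375)² = 0.00564
Total = 0.00853. Share from T = 0.00564/0.00853 = 0.661.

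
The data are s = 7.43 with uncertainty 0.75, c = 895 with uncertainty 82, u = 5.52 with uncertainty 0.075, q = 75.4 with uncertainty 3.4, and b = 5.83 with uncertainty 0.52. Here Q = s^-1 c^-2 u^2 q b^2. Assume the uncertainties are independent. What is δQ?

Products/powers → add relative errors in quadrature, weighted by exponent:
  (-1·δs/s)² = (-1×0.101)² = 0.0102;  (-2·δc/c)² = (-2×0.0916)² = 0.0336;  (2·δu/u)² = (2×0.0136)² = 0.000738;  (1·δq/q)² = (1×0.0451)² = 0.00203;  (2·δb/b)² = (2×0.0892)² = 0.0318
δQ/Q = √(0.0784) = 0.280
Q = 0.0131, so δQ = 0.280 × 0.0131 = 0.00367.

0.00367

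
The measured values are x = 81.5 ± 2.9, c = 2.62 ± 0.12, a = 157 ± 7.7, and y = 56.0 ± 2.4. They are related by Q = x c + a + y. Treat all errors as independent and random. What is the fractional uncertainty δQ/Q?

0.0347

Let p = x·c = 214. δp/p = √((1·δx/x)² + (1·δc/c)²) = √(0.00127 + 0.00210) = 0.0580, so δp = 12.4.
Q = p + a + y: δQ = √(δp² + δa² + δy²) = √(153 + 59.3 + 5.76) = 14.8
Q = 427, so δQ/Q = 14.8/427 = 0.0347.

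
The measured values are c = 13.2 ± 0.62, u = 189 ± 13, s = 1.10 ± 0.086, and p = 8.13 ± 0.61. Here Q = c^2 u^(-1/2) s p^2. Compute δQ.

181

Each factor contributes (exponent × relative error)² to (δQ/Q)²:
  (2·δc/c)² = (2×0.0470)² = 0.00882;  (−½·δu/u)² = (-0.5×0.0688)² = 0.00118;  (1·δs/s)² = (1×0.0782)² = 0.00611;  (2·δp/p)² = (2×0.0750)² = 0.0225
δQ/Q = √(0.0386) = 0.197
Q = 921, so δQ = 0.197 × 921 = 181.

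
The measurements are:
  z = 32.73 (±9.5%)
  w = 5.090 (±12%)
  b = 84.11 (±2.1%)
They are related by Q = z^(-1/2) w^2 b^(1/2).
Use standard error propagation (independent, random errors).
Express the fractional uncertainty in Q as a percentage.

Products/powers → add relative errors in quadrature, weighted by exponent:
  (−½·δz/z)² = (-0.5×0.0950)² = 0.00226;  (2·δw/w)² = (2×0.120)² = 0.0576;  (½·δb/b)² = (0.5×0.0210)² = 0.000110
δQ/Q = √(0.0600) = 0.245

24.5%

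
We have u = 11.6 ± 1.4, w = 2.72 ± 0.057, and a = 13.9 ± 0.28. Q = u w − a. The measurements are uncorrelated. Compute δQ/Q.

Let p = u·w = 31.6. δp/p = √((1·δu/u)² + (1·δw/w)²) = √(0.0146 + 0.000439) = 0.122, so δp = 3.86.
Q = p − a: δQ = √(δp² + δa²) = √(14.9 + 0.0784) = 3.88
Q = 17.7, so δQ/Q = 3.88/17.7 = 0.220.

0.220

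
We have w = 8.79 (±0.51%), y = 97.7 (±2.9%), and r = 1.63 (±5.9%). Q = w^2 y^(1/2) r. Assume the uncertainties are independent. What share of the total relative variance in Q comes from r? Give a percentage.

(δQ/Q)² = (2·δw/w)² + (½·δy/y)² + (1·δr/r)²
  w term: (2×0.00510)² = 0.000104
  y term: (0.5×0.0290)² = 0.000210
  r term: (1×0.0590)² = 0.00348
Total = 0.00380. Share from r = 0.00348/0.00380 = 0.917.

91.7%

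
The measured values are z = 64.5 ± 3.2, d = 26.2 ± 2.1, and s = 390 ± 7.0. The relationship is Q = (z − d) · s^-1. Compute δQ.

Let u = z − d = 38.3. δu = √(δz² + δd²) = √(10.2 + 4.41) = 3.83, so δu/u = 0.0999.
Q is then a monomial in u, s:
δQ/Q = √((δu/u)² + (-1·δs/s)²) = √(0.00999 + 0.000322) = 0.102
Q = 0.0982, so δQ = 0.102 × 0.0982 = 0.00997.

0.00997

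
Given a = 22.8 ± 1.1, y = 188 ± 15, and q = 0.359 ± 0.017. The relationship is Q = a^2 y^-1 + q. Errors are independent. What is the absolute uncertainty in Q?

0.347

Let p = a^2·y^-1 = 2.77. δp/p = √((2·δa/a)² + (-1·δy/y)²) = √(0.00931 + 0.00637) = 0.125, so δp = 0.346.
Q = p + q: δQ = √(δp² + δq²) = √(0.120 + 0.000289) = 0.347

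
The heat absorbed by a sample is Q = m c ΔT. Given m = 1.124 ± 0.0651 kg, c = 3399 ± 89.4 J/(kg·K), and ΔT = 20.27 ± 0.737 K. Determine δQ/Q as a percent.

Q is a product of powers, so relative uncertainties combine in quadrature:
  (1·δm/m)² = (1×0.0579)² = 0.00335;  (1·δc/c)² = (1×0.0263)² = 0.000692;  (1·δΔT/ΔT)² = (1×0.0364)² = 0.00132
δQ/Q = √(0.00537) = 0.0733

7.33%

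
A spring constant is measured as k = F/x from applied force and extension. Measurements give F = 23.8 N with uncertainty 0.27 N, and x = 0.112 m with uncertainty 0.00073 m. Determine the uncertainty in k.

2.78 N/m

Since k is a product/quotient, work with relative uncertainties:
  (1·δF/F)² = (1×0.0113)² = 0.000129;  (-1·δx/x)² = (-1×0.00652)² = 4.25e-05
δk/k = √(0.000171) = 0.0131
k = 212 N/m, so δk = 0.0131 × 212 = 2.78 N/m.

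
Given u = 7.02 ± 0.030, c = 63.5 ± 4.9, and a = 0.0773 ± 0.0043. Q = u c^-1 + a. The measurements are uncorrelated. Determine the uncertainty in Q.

Let p = u·c^-1 = 0.111. δp/p = √((1·δu/u)² + (-1·δc/c)²) = √(1.83e-05 + 0.00595) = 0.0773, so δp = 0.00854.
Q = p + a: δQ = √(δp² + δa²) = √(7.3e-05 + 1.85e-05) = 0.00956

0.00956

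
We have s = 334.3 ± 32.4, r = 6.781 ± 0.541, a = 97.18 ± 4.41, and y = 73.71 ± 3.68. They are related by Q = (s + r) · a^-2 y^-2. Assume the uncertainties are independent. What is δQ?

Let u = s + r = 341.1. δu = √(δs² + δr²) = √(1050 + 0.293) = 32.4, so δu/u = 0.0950.
Q is then a monomial in u, a, y:
δQ/Q = √((δu/u)² + (-2·δa/a)² + (-2·δy/y)²) = √(0.00903 + 0.00824 + 0.00997) = 0.165
Q = 6.647e-06, so δQ = 0.165 × 6.647e-06 = 1.1e-06.

1.1e-06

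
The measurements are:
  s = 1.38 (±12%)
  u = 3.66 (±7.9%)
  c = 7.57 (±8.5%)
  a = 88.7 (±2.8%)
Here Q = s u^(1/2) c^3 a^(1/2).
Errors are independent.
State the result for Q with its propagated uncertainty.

For a monomial Q ∝ s, u^(1/2), c^3, a^(1/2), fractional errors add in quadrature:
  (1·δs/s)² = (1×0.120)² = 0.0144;  (½·δu/u)² = (0.5×0.0790)² = 0.00156;  (3·δc/c)² = (3×0.0850)² = 0.0650;  (½·δa/a)² = (0.5×0.0280)² = 0.000196
δQ/Q = √(0.0812) = 0.285
Q = 10800, so δQ = 0.285 × 10800 = 3070.

10800 ± 3070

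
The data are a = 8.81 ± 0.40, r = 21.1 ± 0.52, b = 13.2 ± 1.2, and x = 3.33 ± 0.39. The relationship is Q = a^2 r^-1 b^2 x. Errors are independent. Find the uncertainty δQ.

503

For a monomial Q ∝ a^2, r^-1, b^2, x, fractional errors add in quadrature:
  (2·δa/a)² = (2×0.0454)² = 0.00825;  (-1·δr/r)² = (-1×0.0246)² = 0.000607;  (2·δb/b)² = (2×0.0909)² = 0.0331;  (1·δx/x)² = (1×0.117)² = 0.0137
δQ/Q = √(0.0556) = 0.236
Q = 2130, so δQ = 0.236 × 2130 = 503.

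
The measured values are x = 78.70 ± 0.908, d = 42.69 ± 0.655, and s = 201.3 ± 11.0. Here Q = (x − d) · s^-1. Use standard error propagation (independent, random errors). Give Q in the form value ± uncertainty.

0.1789 ± 0.0112

Let u = x − d = 36.01. δu = √(δx² + δd²) = √(0.824 + 0.429) = 1.12, so δu/u = 0.0311.
Q is then a monomial in u, s:
δQ/Q = √((δu/u)² + (-1·δs/s)²) = √(0.000967 + 0.00299) = 0.0629
Q = 0.1789, so δQ = 0.0629 × 0.1789 = 0.0112.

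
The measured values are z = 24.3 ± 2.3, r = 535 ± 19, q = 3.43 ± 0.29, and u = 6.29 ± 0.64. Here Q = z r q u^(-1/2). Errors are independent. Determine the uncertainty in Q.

Q is a product of powers, so relative uncertainties combine in quadrature:
  (1·δz/z)² = (1×0.0947)² = 0.00896;  (1·δr/r)² = (1×0.0355)² = 0.00126;  (1·δq/q)² = (1×0.0845)² = 0.00715;  (−½·δu/u)² = (-0.5×0.102)² = 0.00259
δQ/Q = √(0.0200) = 0.141
Q = 17800, so δQ = 0.141 × 17800 = 2510.

2510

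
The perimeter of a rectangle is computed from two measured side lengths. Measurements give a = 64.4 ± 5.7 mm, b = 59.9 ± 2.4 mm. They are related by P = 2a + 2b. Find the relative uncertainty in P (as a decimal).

0.0498

Each term contributes (cᵢ δxᵢ)² to (δP)²:
  (2·δa)² = 130;  (2·δb)² = 23.0
δP = √(153) = 12.4 mm
P = 249 mm, so δP/P = 12.4/249 = 0.0498.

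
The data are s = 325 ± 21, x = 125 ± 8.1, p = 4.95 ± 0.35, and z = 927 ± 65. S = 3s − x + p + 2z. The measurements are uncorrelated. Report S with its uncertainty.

2710 ± 145

Absolute uncertainties add in quadrature for a linear combination:
  (3·δs)² = 3970;  (δx)² = 65.6;  (δp)² = 0.122;  (2·δz)² = 16900
δS = √(20900) = 145
S = 2710.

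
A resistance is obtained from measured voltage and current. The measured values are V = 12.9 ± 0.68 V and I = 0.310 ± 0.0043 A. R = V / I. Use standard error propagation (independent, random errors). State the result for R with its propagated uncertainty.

41.6 ± 2.27 Ω

Products/powers → add relative errors in quadrature, weighted by exponent:
  (1·δV/V)² = (1×0.0527)² = 0.00278;  (-1·δI/I)² = (-1×0.0139)² = 0.000192
δR/R = √(0.00297) = 0.0545
R = 41.6 Ω, so δR = 0.0545 × 41.6 = 2.27 Ω.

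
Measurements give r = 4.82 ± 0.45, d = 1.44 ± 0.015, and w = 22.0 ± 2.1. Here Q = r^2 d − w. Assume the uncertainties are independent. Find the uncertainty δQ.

6.60

Let p = r^2·d = 33.5. δp/p = √((2·δr/r)² + (1·δd/d)²) = √(0.0349 + 0.000109) = 0.187, so δp = 6.26.
Q = p − w: δQ = √(δp² + δw²) = √(39.1 + 4.41) = 6.60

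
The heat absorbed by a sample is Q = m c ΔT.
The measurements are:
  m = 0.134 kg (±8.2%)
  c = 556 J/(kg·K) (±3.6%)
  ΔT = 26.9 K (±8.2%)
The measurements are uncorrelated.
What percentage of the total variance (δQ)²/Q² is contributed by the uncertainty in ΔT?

45.6%

(δQ/Q)² = (1·δm/m)² + (1·δc/c)² + (1·δΔT/ΔT)²
  m term: (1×0.0820)² = 0.00672
  c term: (1×0.0360)² = 0.00130
  ΔT term: (1×0.0820)² = 0.00672
Total = 0.0147. Share from ΔT = 0.00672/0.0147 = 0.456.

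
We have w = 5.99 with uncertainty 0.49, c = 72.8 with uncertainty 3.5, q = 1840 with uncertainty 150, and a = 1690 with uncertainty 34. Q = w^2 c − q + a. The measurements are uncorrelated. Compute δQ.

Let p = w^2·c = 2610. δp/p = √((2·δw/w)² + (1·δc/c)²) = √(0.0268 + 0.00231) = 0.171, so δp = 445.
Q = p − q + a: δQ = √(δp² + δq² + δa²) = √(1.98e+05 + 22500 + 1160) = 471

471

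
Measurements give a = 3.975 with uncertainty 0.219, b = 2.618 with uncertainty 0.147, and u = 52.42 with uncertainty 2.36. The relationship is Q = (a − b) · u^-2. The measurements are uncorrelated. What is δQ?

Let w = a − b = 1.357. δw = √(δa² + δb²) = √(0.0480 + 0.0216) = 0.264, so δw/w = 0.194.
Q is then a monomial in w, u:
δQ/Q = √((δw/w)² + (-2·δu/u)²) = √(0.0378 + 0.00811) = 0.214
Q = 0.0004938, so δQ = 0.214 × 0.0004938 = 0.000106.

0.000106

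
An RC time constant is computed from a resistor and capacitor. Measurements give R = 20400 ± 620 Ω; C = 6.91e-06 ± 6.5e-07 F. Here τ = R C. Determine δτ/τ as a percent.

9.89%

Since τ is a product/quotient, work with relative uncertainties:
  (1·δR/R)² = (1×0.0304)² = 0.000924;  (1·δC/C)² = (1×0.0941)² = 0.00885
δτ/τ = √(0.00977) = 0.0989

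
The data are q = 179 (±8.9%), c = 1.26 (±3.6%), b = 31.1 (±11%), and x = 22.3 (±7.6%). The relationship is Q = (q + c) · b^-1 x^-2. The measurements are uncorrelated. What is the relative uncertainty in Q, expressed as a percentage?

20.7%

Let u = q + c = 180. δu = √(δq² + δc²) = √(254 + 0.00206) = 15.9, so δu/u = 0.0884.
Q is then a monomial in u, b, x:
δQ/Q = √((δu/u)² + (-1·δb/b)² + (-2·δx/x)²) = √(0.00781 + 0.0121 + 0.0231) = 0.207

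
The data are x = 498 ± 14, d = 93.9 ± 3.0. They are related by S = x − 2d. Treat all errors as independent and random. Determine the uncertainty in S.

Sums and differences: (δS)² = Σ (cᵢ δxᵢ)².
  (δx)² = 196;  (2·δd)² = 36.0
δS = √(232) = 15.2

15.2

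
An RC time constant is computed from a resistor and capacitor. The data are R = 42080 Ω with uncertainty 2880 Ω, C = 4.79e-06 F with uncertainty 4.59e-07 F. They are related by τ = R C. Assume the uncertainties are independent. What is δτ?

0.0237 s

Each factor contributes (exponent × relative error)² to (δτ/τ)²:
  (1·δR/R)² = (1×0.0684)² = 0.00468;  (1·δC/C)² = (1×0.0958)² = 0.00918
δτ/τ = √(0.0139) = 0.118
τ = 0.2016 s, so δτ = 0.118 × 0.2016 = 0.0237 s.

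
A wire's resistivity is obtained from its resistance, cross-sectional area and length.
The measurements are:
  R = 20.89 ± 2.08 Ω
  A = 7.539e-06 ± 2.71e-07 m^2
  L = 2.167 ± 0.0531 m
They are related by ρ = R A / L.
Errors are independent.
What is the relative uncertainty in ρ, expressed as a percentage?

Products/powers → add relative errors in quadrature, weighted by exponent:
  (1·δR/R)² = (1×0.0996)² = 0.00991;  (1·δA/A)² = (1×0.0359)² = 0.00129;  (-1·δL/L)² = (-1×0.0245)² = 0.000600
δρ/ρ = √(0.0118) = 0.109

10.9%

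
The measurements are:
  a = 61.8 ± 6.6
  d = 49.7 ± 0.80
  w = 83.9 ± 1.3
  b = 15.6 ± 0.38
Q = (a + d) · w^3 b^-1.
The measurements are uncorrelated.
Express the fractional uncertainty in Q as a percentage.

7.94%

Let u = a + d = 112. δu = √(δa² + δd²) = √(43.6 + 0.640) = 6.65, so δu/u = 0.0596.
Q is then a monomial in u, w, b:
δQ/Q = √((δu/u)² + (3·δw/w)² + (-1·δb/b)²) = √(0.00356 + 0.00216 + 0.000593) = 0.0794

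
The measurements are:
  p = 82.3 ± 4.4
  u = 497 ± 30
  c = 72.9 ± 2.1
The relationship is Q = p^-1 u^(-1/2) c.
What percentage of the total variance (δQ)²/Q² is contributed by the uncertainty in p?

(δQ/Q)² = (-1·δp/p)² + (−½·δu/u)² + (1·δc/c)²
  p term: (-1×0.0535)² = 0.00286
  u term: (-0.5×0.0604)² = 0.000911
  c term: (1×0.0288)² = 0.000830
Total = 0.00460. Share from p = 0.00286/0.00460 = 0.622.

62.2%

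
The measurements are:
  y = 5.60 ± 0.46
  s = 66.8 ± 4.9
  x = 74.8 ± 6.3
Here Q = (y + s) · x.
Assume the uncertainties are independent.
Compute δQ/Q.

Let u = y + s = 72.4. δu = √(δy² + δs²) = √(0.212 + 24.0) = 4.92, so δu/u = 0.0680.
Q is then a monomial in u, x:
δQ/Q = √((δu/u)² + (1·δx/x)²) = √(0.00462 + 0.00709) = 0.108

0.108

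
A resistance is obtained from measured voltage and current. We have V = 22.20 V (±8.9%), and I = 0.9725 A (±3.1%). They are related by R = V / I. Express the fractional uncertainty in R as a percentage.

Products/powers → add relative errors in quadrature, weighted by exponent:
  (1·δV/V)² = (1×0.0890)² = 0.00792;  (-1·δI/I)² = (-1×0.0310)² = 0.000961
δR/R = √(0.00888) = 0.0942

9.42%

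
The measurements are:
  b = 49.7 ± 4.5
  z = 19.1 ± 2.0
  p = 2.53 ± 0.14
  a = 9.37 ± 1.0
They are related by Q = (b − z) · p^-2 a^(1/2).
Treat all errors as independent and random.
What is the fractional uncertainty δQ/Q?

Let u = b − z = 30.6. δu = √(δb² + δz²) = √(20.2 + 4.00) = 4.92, so δu/u = 0.161.
Q is then a monomial in u, p, a:
δQ/Q = √((δu/u)² + (-2·δp/p)² + (½·δa/a)²) = √(0.0259 + 0.0122 + 0.00285) = 0.202

0.202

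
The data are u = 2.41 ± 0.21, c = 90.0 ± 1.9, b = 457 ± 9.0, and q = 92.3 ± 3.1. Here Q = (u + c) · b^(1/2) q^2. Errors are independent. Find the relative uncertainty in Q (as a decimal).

0.0710

Let w = u + c = 92.4. δw = √(δu² + δc²) = √(0.0441 + 3.61) = 1.91, so δw/w = 0.0207.
Q is then a monomial in w, b, q:
δQ/Q = √((δw/w)² + (½·δb/b)² + (2·δq/q)²) = √(0.000428 + 9.7e-05 + 0.00451) = 0.0710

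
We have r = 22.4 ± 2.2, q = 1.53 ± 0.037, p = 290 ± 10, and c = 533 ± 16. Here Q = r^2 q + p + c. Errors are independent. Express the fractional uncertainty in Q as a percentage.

Let w = r^2·q = 768. δw/w = √((2·δr/r)² + (1·δq/q)²) = √(0.0386 + 0.000585) = 0.198, so δw = 152.
Q = w + p + c: δQ = √(δw² + δp² + δc²) = √(23100 + 100 + 256) = 153
Q = 1590, so δQ/Q = 153/1590 = 0.0962.

9.62%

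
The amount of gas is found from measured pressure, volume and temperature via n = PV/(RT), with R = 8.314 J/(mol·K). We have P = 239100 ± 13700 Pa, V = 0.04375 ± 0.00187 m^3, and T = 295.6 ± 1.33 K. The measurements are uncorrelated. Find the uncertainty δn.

Since n is a product/quotient, work with relative uncertainties:
  (1·δP/P)² = (1×0.0573)² = 0.00328;  (1·δV/V)² = (1×0.0427)² = 0.00183;  (-1·δT/T)² = (-1×0.00450)² = 2.02e-05
δn/n = √(0.00513) = 0.0716
n = 4.256 mol, so δn = 0.0716 × 4.256 = 0.305 mol.

0.305 mol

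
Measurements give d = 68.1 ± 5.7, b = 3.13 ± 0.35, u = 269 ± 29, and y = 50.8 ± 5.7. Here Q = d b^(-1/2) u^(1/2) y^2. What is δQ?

Relative error in a monomial: (δQ/Q)² = Σ (nᵢ · δxᵢ/xᵢ)².
  (1·δd/d)² = (1×0.0837)² = 0.00701;  (−½·δb/b)² = (-0.5×0.112)² = 0.00313;  (½·δu/u)² = (0.5×0.108)² = 0.00291;  (2·δy/y)² = (2×0.112)² = 0.0504
δQ/Q = √(0.0634) = 0.252
Q = 1.63e+06, so δQ = 0.252 × 1.63e+06 = 4.1e+05.

4.1e+05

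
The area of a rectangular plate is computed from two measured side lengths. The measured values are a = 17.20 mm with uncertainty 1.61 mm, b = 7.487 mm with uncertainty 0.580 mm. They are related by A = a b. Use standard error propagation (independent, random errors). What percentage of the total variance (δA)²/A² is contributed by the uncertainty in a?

(δA/A)² = (1·δa/a)² + (1·δb/b)²
  a term: (1×0.0936)² = 0.00876
  b term: (1×0.0775)² = 0.00600
Total = 0.0148. Share from a = 0.00876/0.0148 = 0.593.

59.3%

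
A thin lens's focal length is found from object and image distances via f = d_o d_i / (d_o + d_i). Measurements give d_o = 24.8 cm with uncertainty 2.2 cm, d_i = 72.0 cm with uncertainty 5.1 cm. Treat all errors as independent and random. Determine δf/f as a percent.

∂f/∂d_o = (d_i/(d_o+d_i))² = 0.553;  ∂f/∂d_i = (d_o/(d_o+d_i))² = 0.0656
δf = √((∂f/∂d_o · δd_o)² + (∂f/∂d_i · δd_i)²) = √(1.48 + 0.112) = 1.26 cm
f = 18.4 cm, so δf/f = 1.26/18.4 = 0.0684.

6.84%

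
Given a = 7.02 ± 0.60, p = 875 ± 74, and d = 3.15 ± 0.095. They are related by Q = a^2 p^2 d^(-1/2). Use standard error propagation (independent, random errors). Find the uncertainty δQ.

5.12e+06

Relative error in a monomial: (δQ/Q)² = Σ (nᵢ · δxᵢ/xᵢ)².
  (2·δa/a)² = (2×0.0855)² = 0.0292;  (2·δp/p)² = (2×0.0846)² = 0.0286;  (−½·δd/d)² = (-0.5×0.0302)² = 0.000227
δQ/Q = √(0.0581) = 0.241
Q = 2.13e+07, so δQ = 0.241 × 2.13e+07 = 5.12e+06.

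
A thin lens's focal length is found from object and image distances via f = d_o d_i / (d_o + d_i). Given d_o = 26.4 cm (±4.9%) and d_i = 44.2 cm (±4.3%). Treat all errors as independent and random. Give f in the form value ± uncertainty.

16.5 ± 0.572 cm

∂f/∂d_o = (d_i/(d_o+d_i))² = 0.392;  ∂f/∂d_i = (d_o/(d_o+d_i))² = 0.140
δf = √((∂f/∂d_o · δd_o)² + (∂f/∂d_i · δd_i)²) = √(0.257 + 0.0706) = 0.572 cm
f = 16.5 cm.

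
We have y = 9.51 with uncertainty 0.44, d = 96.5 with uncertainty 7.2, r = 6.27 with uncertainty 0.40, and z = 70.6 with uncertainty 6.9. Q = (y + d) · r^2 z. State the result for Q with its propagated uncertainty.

Let u = y + d = 106. δu = √(δy² + δd²) = √(0.194 + 51.8) = 7.21, so δu/u = 0.0680.
Q is then a monomial in u, r, z:
δQ/Q = √((δu/u)² + (2·δr/r)² + (1·δz/z)²) = √(0.00463 + 0.0163 + 0.00955) = 0.175
Q = 2.94e+05, so δQ = 0.175 × 2.94e+05 = 51400.

(2.94 ± 0.514) × 10^5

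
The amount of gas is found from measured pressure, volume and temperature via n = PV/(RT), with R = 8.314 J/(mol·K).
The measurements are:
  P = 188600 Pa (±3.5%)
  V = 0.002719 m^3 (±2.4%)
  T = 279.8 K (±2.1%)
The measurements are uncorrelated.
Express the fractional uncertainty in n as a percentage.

Products/powers → add relative errors in quadrature, weighted by exponent:
  (1·δP/P)² = (1×0.0350)² = 0.00123;  (1·δV/V)² = (1×0.0240)² = 0.000576;  (-1·δT/T)² = (-1×0.0210)² = 0.000441
δn/n = √(0.00224) = 0.0473

4.73%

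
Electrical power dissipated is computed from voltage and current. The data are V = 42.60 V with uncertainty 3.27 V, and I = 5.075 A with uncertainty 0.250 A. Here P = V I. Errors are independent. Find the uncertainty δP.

19.7 W

For a monomial P ∝ V, I, fractional errors add in quadrature:
  (1·δV/V)² = (1×0.0768)² = 0.00589;  (1·δI/I)² = (1×0.0493)² = 0.00243
δP/P = √(0.00832) = 0.0912
P = 216.2 W, so δP = 0.0912 × 216.2 = 19.7 W.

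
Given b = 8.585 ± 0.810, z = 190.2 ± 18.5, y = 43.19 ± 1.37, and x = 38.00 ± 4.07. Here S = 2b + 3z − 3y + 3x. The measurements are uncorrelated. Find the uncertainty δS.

Absolute uncertainties add in quadrature for a linear combination:
  (2·δb)² = 2.62;  (3·δz)² = 3080;  (3·δy)² = 16.9;  (3·δx)² = 149
δS = √(3250) = 57.0

57.0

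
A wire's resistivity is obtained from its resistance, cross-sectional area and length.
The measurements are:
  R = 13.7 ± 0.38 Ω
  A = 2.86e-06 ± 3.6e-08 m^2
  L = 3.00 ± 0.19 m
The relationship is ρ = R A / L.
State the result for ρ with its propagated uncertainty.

Relative error in a monomial: (δρ/ρ)² = Σ (nᵢ · δxᵢ/xᵢ)².
  (1·δR/R)² = (1×0.0277)² = 0.000769;  (1·δA/A)² = (1×0.0126)² = 0.000158;  (-1·δL/L)² = (-1×0.0633)² = 0.00401
δρ/ρ = √(0.00494) = 0.0703
ρ = 1.31e-05 Ω·m, so δρ = 0.0703 × 1.31e-05 = 9.18e-07 Ω·m.

(1.31 ± 0.0918) × 10^-5 Ω·m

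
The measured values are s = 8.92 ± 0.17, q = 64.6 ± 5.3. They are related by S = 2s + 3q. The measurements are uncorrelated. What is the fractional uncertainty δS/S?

Absolute uncertainties add in quadrature for a linear combination:
  (2·δs)² = 0.116;  (3·δq)² = 253
δS = √(253) = 15.9
S = 212, so δS/S = 15.9/212 = 0.0751.

0.0751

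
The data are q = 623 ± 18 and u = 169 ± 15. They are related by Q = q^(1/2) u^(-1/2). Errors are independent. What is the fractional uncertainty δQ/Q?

Relative error in a monomial: (δQ/Q)² = Σ (nᵢ · δxᵢ/xᵢ)².
  (½·δq/q)² = (0.5×0.0289)² = 0.000209;  (−½·δu/u)² = (-0.5×0.0888)² = 0.00197
δQ/Q = √(0.00218) = 0.0467

0.0467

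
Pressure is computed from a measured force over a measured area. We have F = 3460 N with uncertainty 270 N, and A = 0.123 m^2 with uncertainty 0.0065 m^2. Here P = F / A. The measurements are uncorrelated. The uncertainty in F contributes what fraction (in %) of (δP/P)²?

68.6%

(δP/P)² = (1·δF/F)² + (-1·δA/A)²
  F term: (1×0.0780)² = 0.00609
  A term: (-1×0.0528)² = 0.00279
Total = 0.00888. Share from F = 0.00609/0.00888 = 0.686.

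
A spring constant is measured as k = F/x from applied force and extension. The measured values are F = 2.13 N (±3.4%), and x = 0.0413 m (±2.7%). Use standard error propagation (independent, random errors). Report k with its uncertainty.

Relative error in a monomial: (δk/k)² = Σ (nᵢ · δxᵢ/xᵢ)².
  (1·δF/F)² = (1×0.0340)² = 0.00116;  (-1·δx/x)² = (-1×0.0270)² = 0.000729
δk/k = √(0.00189) = 0.0434
k = 51.6 N/m, so δk = 0.0434 × 51.6 = 2.24 N/m.

51.6 ± 2.24 N/m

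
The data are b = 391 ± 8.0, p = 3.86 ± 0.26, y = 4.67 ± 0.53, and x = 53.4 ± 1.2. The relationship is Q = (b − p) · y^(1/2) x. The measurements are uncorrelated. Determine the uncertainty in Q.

Let u = b − p = 387. δu = √(δb² + δp²) = √(64.0 + 0.0676) = 8.00, so δu/u = 0.0207.
Q is then a monomial in u, y, x:
δQ/Q = √((δu/u)² + (½·δy/y)² + (1·δx/x)²) = √(0.000427 + 0.00322 + 0.000505) = 0.0644
Q = 44700, so δQ = 0.0644 × 44700 = 2880.

2880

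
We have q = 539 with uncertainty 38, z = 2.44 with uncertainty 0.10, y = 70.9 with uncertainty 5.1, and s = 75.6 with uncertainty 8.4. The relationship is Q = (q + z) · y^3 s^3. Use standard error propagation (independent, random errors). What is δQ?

Let u = q + z = 541. δu = √(δq² + δz²) = √(1440 + 0.0100) = 38.0, so δu/u = 0.0702.
Q is then a monomial in u, y, s:
δQ/Q = √((δu/u)² + (3·δy/y)² + (3·δs/s)²) = √(0.00493 + 0.0466 + 0.111) = 0.403
Q = 8.34e+13, so δQ = 0.403 × 8.34e+13 = 3.36e+13.

3.36e+13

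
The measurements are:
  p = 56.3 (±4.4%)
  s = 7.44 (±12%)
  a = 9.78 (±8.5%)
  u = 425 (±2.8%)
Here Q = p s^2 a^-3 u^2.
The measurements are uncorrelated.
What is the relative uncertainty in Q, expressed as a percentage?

Relative error in a monomial: (δQ/Q)² = Σ (nᵢ · δxᵢ/xᵢ)².
  (1·δp/p)² = (1×0.0440)² = 0.00194;  (2·δs/s)² = (2×0.120)² = 0.0576;  (-3·δa/a)² = (-3×0.0850)² = 0.0650;  (2·δu/u)² = (2×0.0280)² = 0.00314
δQ/Q = √(0.128) = 0.357

35.7%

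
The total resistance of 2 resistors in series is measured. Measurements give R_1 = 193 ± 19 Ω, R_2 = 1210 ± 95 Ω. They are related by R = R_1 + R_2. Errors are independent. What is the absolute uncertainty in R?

Sums and differences: (δR)² = Σ (cᵢ δxᵢ)².
  (δR_1)² = 361;  (δR_2)² = 9020
δR = √(9390) = 96.9 Ω

96.9 Ω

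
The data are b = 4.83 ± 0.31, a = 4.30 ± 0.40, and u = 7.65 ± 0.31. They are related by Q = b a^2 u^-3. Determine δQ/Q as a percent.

For a monomial Q ∝ b, a^2, u^-3, fractional errors add in quadrature:
  (1·δb/b)² = (1×0.0642)² = 0.00412;  (2·δa/a)² = (2×0.0930)² = 0.0346;  (-3·δu/u)² = (-3×0.0405)² = 0.0148
δQ/Q = √(0.0535) = 0.231

23.1%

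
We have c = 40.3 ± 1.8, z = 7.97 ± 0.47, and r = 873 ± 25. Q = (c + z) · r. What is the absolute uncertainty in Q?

Let u = c + z = 48.3. δu = √(δc² + δz²) = √(3.24 + 0.221) = 1.86, so δu/u = 0.0385.
Q is then a monomial in u, r:
δQ/Q = √((δu/u)² + (1·δr/r)²) = √(0.00149 + 0.000820) = 0.0480
Q = 42100, so δQ = 0.0480 × 42100 = 2020.

2020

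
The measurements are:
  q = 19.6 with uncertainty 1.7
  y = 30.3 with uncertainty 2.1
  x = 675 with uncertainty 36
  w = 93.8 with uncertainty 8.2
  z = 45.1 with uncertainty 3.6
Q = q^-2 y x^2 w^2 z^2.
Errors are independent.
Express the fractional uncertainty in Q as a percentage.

32.0%

Relative error in a monomial: (δQ/Q)² = Σ (nᵢ · δxᵢ/xᵢ)².
  (-2·δq/q)² = (-2×0.0867)² = 0.0301;  (1·δy/y)² = (1×0.0693)² = 0.00480;  (2·δx/x)² = (2×0.0533)² = 0.0114;  (2·δw/w)² = (2×0.0874)² = 0.0306;  (2·δz/z)² = (2×0.0798)² = 0.0255
δQ/Q = √(0.102) = 0.320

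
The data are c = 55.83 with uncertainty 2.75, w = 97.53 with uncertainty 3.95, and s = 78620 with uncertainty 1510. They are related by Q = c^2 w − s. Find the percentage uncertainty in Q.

14.4%

Let p = c^2·w = 304000. δp/p = √((2·δc/c)² + (1·δw/w)²) = √(0.00970 + 0.00164) = 0.107, so δp = 32400.
Q = p − s: δQ = √(δp² + δs²) = √(1.05e+09 + 2.28e+06) = 32400
Q = 225400, so δQ/Q = 32400/225400 = 0.144.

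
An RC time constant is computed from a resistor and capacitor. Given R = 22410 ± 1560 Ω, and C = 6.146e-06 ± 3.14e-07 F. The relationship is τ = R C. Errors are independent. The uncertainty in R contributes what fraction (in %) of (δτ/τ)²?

(δτ/τ)² = (1·δR/R)² + (1·δC/C)²
  R term: (1×0.0696)² = 0.00485
  C term: (1×0.0511)² = 0.00261
Total = 0.00746. Share from R = 0.00485/0.00746 = 0.650.

65.0%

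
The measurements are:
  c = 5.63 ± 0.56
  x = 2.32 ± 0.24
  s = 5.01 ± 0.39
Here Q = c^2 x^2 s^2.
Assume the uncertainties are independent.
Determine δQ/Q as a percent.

For a monomial Q ∝ c^2, x^2, s^2, fractional errors add in quadrature:
  (2·δc/c)² = (2×0.0995)² = 0.0396;  (2·δx/x)² = (2×0.103)² = 0.0428;  (2·δs/s)² = (2×0.0778)² = 0.0242
δQ/Q = √(0.107) = 0.327

32.7%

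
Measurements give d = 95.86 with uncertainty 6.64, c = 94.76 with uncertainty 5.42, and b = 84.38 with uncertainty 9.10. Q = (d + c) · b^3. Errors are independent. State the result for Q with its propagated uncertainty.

Let u = d + c = 190.6. δu = √(δd² + δc²) = √(44.1 + 29.4) = 8.57, so δu/u = 0.0450.
Q is then a monomial in u, b:
δQ/Q = √((δu/u)² + (3·δb/b)²) = √(0.00202 + 0.105) = 0.327
Q = 1.145e+08, so δQ = 0.327 × 1.145e+08 = 3.74e+07.

(1.145 ± 0.374) × 10^8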